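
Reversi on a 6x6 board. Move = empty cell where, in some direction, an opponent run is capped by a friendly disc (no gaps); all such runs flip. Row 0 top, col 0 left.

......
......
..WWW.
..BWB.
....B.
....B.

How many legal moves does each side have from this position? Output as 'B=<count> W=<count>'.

Answer: B=3 W=6

Derivation:
-- B to move --
(1,1): flips 2 -> legal
(1,2): flips 2 -> legal
(1,3): no bracket -> illegal
(1,4): flips 2 -> legal
(1,5): no bracket -> illegal
(2,1): no bracket -> illegal
(2,5): no bracket -> illegal
(3,1): no bracket -> illegal
(3,5): no bracket -> illegal
(4,2): no bracket -> illegal
(4,3): no bracket -> illegal
B mobility = 3
-- W to move --
(2,1): no bracket -> illegal
(2,5): no bracket -> illegal
(3,1): flips 1 -> legal
(3,5): flips 1 -> legal
(4,1): flips 1 -> legal
(4,2): flips 1 -> legal
(4,3): no bracket -> illegal
(4,5): flips 1 -> legal
(5,3): no bracket -> illegal
(5,5): flips 1 -> legal
W mobility = 6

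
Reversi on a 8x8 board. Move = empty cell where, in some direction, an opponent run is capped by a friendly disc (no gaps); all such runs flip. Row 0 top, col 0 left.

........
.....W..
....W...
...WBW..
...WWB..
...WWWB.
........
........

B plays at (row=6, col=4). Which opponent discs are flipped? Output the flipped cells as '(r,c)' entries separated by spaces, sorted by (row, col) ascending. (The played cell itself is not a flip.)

Dir NW: opp run (5,3), next='.' -> no flip
Dir N: opp run (5,4) (4,4) capped by B -> flip
Dir NE: opp run (5,5), next='.' -> no flip
Dir W: first cell '.' (not opp) -> no flip
Dir E: first cell '.' (not opp) -> no flip
Dir SW: first cell '.' (not opp) -> no flip
Dir S: first cell '.' (not opp) -> no flip
Dir SE: first cell '.' (not opp) -> no flip

Answer: (4,4) (5,4)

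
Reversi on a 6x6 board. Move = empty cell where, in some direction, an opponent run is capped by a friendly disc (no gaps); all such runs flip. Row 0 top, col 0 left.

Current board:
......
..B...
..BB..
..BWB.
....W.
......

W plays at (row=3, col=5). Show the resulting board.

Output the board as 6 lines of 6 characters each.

Answer: ......
..B...
..BB..
..BWWW
....W.
......

Derivation:
Place W at (3,5); scan 8 dirs for brackets.
Dir NW: first cell '.' (not opp) -> no flip
Dir N: first cell '.' (not opp) -> no flip
Dir NE: edge -> no flip
Dir W: opp run (3,4) capped by W -> flip
Dir E: edge -> no flip
Dir SW: first cell 'W' (not opp) -> no flip
Dir S: first cell '.' (not opp) -> no flip
Dir SE: edge -> no flip
All flips: (3,4)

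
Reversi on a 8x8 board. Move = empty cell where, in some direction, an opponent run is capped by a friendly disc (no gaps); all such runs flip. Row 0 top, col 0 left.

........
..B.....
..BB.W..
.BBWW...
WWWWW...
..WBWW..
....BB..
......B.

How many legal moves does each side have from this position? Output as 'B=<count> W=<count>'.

-- B to move --
(1,4): no bracket -> illegal
(1,5): no bracket -> illegal
(1,6): no bracket -> illegal
(2,4): flips 3 -> legal
(2,6): no bracket -> illegal
(3,0): no bracket -> illegal
(3,5): flips 3 -> legal
(3,6): no bracket -> illegal
(4,5): flips 2 -> legal
(4,6): flips 1 -> legal
(5,0): flips 1 -> legal
(5,1): flips 2 -> legal
(5,6): flips 2 -> legal
(6,1): no bracket -> illegal
(6,2): flips 2 -> legal
(6,3): no bracket -> illegal
(6,6): flips 3 -> legal
B mobility = 9
-- W to move --
(0,1): flips 2 -> legal
(0,2): flips 3 -> legal
(0,3): no bracket -> illegal
(1,1): flips 1 -> legal
(1,3): flips 3 -> legal
(1,4): flips 2 -> legal
(2,0): flips 1 -> legal
(2,1): flips 2 -> legal
(2,4): no bracket -> illegal
(3,0): flips 2 -> legal
(5,6): no bracket -> illegal
(6,2): flips 1 -> legal
(6,3): flips 1 -> legal
(6,6): no bracket -> illegal
(6,7): no bracket -> illegal
(7,3): flips 1 -> legal
(7,4): flips 1 -> legal
(7,5): flips 3 -> legal
(7,7): no bracket -> illegal
W mobility = 13

Answer: B=9 W=13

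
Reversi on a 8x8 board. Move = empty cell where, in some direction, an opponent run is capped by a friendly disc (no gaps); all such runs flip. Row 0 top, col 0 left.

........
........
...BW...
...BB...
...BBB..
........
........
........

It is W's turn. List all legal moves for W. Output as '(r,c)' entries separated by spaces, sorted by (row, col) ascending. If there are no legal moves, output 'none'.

Answer: (2,2) (4,2) (5,4)

Derivation:
(1,2): no bracket -> illegal
(1,3): no bracket -> illegal
(1,4): no bracket -> illegal
(2,2): flips 1 -> legal
(2,5): no bracket -> illegal
(3,2): no bracket -> illegal
(3,5): no bracket -> illegal
(3,6): no bracket -> illegal
(4,2): flips 1 -> legal
(4,6): no bracket -> illegal
(5,2): no bracket -> illegal
(5,3): no bracket -> illegal
(5,4): flips 2 -> legal
(5,5): no bracket -> illegal
(5,6): no bracket -> illegal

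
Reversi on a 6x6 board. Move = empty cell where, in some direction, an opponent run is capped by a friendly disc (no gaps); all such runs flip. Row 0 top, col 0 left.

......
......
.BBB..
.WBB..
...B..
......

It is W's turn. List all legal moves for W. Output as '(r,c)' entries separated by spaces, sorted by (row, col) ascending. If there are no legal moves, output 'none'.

Answer: (1,1) (1,3) (3,4)

Derivation:
(1,0): no bracket -> illegal
(1,1): flips 1 -> legal
(1,2): no bracket -> illegal
(1,3): flips 1 -> legal
(1,4): no bracket -> illegal
(2,0): no bracket -> illegal
(2,4): no bracket -> illegal
(3,0): no bracket -> illegal
(3,4): flips 2 -> legal
(4,1): no bracket -> illegal
(4,2): no bracket -> illegal
(4,4): no bracket -> illegal
(5,2): no bracket -> illegal
(5,3): no bracket -> illegal
(5,4): no bracket -> illegal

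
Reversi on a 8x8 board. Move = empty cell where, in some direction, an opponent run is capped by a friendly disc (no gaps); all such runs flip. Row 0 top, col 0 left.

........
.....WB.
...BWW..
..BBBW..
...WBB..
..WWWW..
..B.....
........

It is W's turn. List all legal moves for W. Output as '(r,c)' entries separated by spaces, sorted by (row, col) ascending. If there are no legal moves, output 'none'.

(0,5): no bracket -> illegal
(0,6): no bracket -> illegal
(0,7): flips 1 -> legal
(1,2): no bracket -> illegal
(1,3): flips 2 -> legal
(1,4): no bracket -> illegal
(1,7): flips 1 -> legal
(2,1): flips 1 -> legal
(2,2): flips 3 -> legal
(2,6): no bracket -> illegal
(2,7): no bracket -> illegal
(3,1): flips 3 -> legal
(3,6): flips 1 -> legal
(4,1): no bracket -> illegal
(4,2): flips 1 -> legal
(4,6): flips 2 -> legal
(5,1): no bracket -> illegal
(5,6): no bracket -> illegal
(6,1): no bracket -> illegal
(6,3): no bracket -> illegal
(7,1): flips 1 -> legal
(7,2): flips 1 -> legal
(7,3): no bracket -> illegal

Answer: (0,7) (1,3) (1,7) (2,1) (2,2) (3,1) (3,6) (4,2) (4,6) (7,1) (7,2)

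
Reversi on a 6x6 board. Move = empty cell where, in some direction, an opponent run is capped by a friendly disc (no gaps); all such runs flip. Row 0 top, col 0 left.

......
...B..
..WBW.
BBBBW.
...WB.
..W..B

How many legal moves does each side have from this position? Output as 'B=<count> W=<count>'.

Answer: B=11 W=9

Derivation:
-- B to move --
(1,1): flips 1 -> legal
(1,2): flips 1 -> legal
(1,4): flips 2 -> legal
(1,5): flips 1 -> legal
(2,1): flips 1 -> legal
(2,5): flips 1 -> legal
(3,5): flips 2 -> legal
(4,1): no bracket -> illegal
(4,2): flips 1 -> legal
(4,5): flips 1 -> legal
(5,1): no bracket -> illegal
(5,3): flips 1 -> legal
(5,4): flips 1 -> legal
B mobility = 11
-- W to move --
(0,2): flips 1 -> legal
(0,3): flips 3 -> legal
(0,4): flips 1 -> legal
(1,2): flips 1 -> legal
(1,4): no bracket -> illegal
(2,0): no bracket -> illegal
(2,1): flips 1 -> legal
(3,5): no bracket -> illegal
(4,0): flips 1 -> legal
(4,1): no bracket -> illegal
(4,2): flips 2 -> legal
(4,5): flips 1 -> legal
(5,3): no bracket -> illegal
(5,4): flips 1 -> legal
W mobility = 9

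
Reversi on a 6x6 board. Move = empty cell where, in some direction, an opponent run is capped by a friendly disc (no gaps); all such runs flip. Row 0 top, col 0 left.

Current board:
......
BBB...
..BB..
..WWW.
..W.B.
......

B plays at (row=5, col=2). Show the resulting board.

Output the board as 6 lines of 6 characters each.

Answer: ......
BBB...
..BB..
..BWW.
..B.B.
..B...

Derivation:
Place B at (5,2); scan 8 dirs for brackets.
Dir NW: first cell '.' (not opp) -> no flip
Dir N: opp run (4,2) (3,2) capped by B -> flip
Dir NE: first cell '.' (not opp) -> no flip
Dir W: first cell '.' (not opp) -> no flip
Dir E: first cell '.' (not opp) -> no flip
Dir SW: edge -> no flip
Dir S: edge -> no flip
Dir SE: edge -> no flip
All flips: (3,2) (4,2)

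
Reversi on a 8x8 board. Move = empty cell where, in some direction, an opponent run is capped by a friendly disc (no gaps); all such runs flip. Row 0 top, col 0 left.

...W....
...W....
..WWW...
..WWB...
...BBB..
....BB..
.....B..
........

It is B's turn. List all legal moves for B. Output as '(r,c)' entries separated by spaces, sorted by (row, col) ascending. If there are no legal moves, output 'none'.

(0,2): no bracket -> illegal
(0,4): no bracket -> illegal
(1,1): flips 2 -> legal
(1,2): flips 1 -> legal
(1,4): flips 1 -> legal
(1,5): no bracket -> illegal
(2,1): flips 1 -> legal
(2,5): no bracket -> illegal
(3,1): flips 2 -> legal
(3,5): no bracket -> illegal
(4,1): no bracket -> illegal
(4,2): no bracket -> illegal

Answer: (1,1) (1,2) (1,4) (2,1) (3,1)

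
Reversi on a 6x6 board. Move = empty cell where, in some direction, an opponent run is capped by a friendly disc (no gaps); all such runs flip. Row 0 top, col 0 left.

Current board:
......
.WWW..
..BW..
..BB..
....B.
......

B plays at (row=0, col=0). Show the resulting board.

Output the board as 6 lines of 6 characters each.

Place B at (0,0); scan 8 dirs for brackets.
Dir NW: edge -> no flip
Dir N: edge -> no flip
Dir NE: edge -> no flip
Dir W: edge -> no flip
Dir E: first cell '.' (not opp) -> no flip
Dir SW: edge -> no flip
Dir S: first cell '.' (not opp) -> no flip
Dir SE: opp run (1,1) capped by B -> flip
All flips: (1,1)

Answer: B.....
.BWW..
..BW..
..BB..
....B.
......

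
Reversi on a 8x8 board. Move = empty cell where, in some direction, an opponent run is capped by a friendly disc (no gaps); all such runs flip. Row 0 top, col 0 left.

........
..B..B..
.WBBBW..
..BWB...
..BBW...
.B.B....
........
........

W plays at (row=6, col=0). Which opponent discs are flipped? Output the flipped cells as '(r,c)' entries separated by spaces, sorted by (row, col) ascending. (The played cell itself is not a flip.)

Dir NW: edge -> no flip
Dir N: first cell '.' (not opp) -> no flip
Dir NE: opp run (5,1) (4,2) capped by W -> flip
Dir W: edge -> no flip
Dir E: first cell '.' (not opp) -> no flip
Dir SW: edge -> no flip
Dir S: first cell '.' (not opp) -> no flip
Dir SE: first cell '.' (not opp) -> no flip

Answer: (4,2) (5,1)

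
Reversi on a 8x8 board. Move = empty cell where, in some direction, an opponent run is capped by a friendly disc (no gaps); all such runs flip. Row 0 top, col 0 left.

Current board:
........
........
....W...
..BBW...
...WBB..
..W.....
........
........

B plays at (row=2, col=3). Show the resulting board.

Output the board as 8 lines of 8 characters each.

Place B at (2,3); scan 8 dirs for brackets.
Dir NW: first cell '.' (not opp) -> no flip
Dir N: first cell '.' (not opp) -> no flip
Dir NE: first cell '.' (not opp) -> no flip
Dir W: first cell '.' (not opp) -> no flip
Dir E: opp run (2,4), next='.' -> no flip
Dir SW: first cell 'B' (not opp) -> no flip
Dir S: first cell 'B' (not opp) -> no flip
Dir SE: opp run (3,4) capped by B -> flip
All flips: (3,4)

Answer: ........
........
...BW...
..BBB...
...WBB..
..W.....
........
........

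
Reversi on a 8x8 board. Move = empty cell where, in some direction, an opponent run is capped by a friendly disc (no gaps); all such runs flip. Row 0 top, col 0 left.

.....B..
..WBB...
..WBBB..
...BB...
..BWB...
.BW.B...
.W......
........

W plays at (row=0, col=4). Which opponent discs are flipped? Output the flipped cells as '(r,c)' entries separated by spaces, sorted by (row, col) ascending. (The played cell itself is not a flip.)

Answer: (1,3)

Derivation:
Dir NW: edge -> no flip
Dir N: edge -> no flip
Dir NE: edge -> no flip
Dir W: first cell '.' (not opp) -> no flip
Dir E: opp run (0,5), next='.' -> no flip
Dir SW: opp run (1,3) capped by W -> flip
Dir S: opp run (1,4) (2,4) (3,4) (4,4) (5,4), next='.' -> no flip
Dir SE: first cell '.' (not opp) -> no flip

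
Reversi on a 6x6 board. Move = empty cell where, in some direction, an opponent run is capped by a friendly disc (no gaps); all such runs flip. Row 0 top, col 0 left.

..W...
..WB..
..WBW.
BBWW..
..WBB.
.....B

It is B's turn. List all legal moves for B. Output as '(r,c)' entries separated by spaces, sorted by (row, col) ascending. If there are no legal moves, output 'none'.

Answer: (0,1) (1,1) (2,1) (2,5) (3,4) (3,5) (4,1) (5,3)

Derivation:
(0,1): flips 1 -> legal
(0,3): no bracket -> illegal
(1,1): flips 3 -> legal
(1,4): no bracket -> illegal
(1,5): no bracket -> illegal
(2,1): flips 2 -> legal
(2,5): flips 1 -> legal
(3,4): flips 2 -> legal
(3,5): flips 1 -> legal
(4,1): flips 2 -> legal
(5,1): no bracket -> illegal
(5,2): no bracket -> illegal
(5,3): flips 1 -> legal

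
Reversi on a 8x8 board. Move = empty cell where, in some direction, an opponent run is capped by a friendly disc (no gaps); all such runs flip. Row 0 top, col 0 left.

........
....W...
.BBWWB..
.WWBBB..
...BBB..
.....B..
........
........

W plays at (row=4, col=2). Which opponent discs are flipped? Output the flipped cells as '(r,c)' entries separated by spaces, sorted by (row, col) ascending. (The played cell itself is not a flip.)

Dir NW: first cell 'W' (not opp) -> no flip
Dir N: first cell 'W' (not opp) -> no flip
Dir NE: opp run (3,3) capped by W -> flip
Dir W: first cell '.' (not opp) -> no flip
Dir E: opp run (4,3) (4,4) (4,5), next='.' -> no flip
Dir SW: first cell '.' (not opp) -> no flip
Dir S: first cell '.' (not opp) -> no flip
Dir SE: first cell '.' (not opp) -> no flip

Answer: (3,3)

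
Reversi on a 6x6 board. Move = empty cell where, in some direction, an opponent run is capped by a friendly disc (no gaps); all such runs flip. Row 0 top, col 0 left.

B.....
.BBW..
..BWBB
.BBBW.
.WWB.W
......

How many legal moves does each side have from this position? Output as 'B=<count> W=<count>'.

Answer: B=11 W=13

Derivation:
-- B to move --
(0,2): flips 1 -> legal
(0,3): flips 2 -> legal
(0,4): flips 1 -> legal
(1,4): flips 2 -> legal
(3,0): no bracket -> illegal
(3,5): flips 1 -> legal
(4,0): flips 2 -> legal
(4,4): flips 1 -> legal
(5,0): flips 1 -> legal
(5,1): flips 2 -> legal
(5,2): flips 1 -> legal
(5,3): flips 1 -> legal
(5,4): no bracket -> illegal
(5,5): no bracket -> illegal
B mobility = 11
-- W to move --
(0,1): flips 1 -> legal
(0,2): flips 3 -> legal
(0,3): no bracket -> illegal
(1,0): flips 2 -> legal
(1,4): flips 1 -> legal
(1,5): flips 2 -> legal
(2,0): flips 1 -> legal
(2,1): flips 2 -> legal
(3,0): flips 3 -> legal
(3,5): flips 1 -> legal
(4,0): flips 2 -> legal
(4,4): flips 1 -> legal
(5,2): flips 1 -> legal
(5,3): flips 2 -> legal
(5,4): no bracket -> illegal
W mobility = 13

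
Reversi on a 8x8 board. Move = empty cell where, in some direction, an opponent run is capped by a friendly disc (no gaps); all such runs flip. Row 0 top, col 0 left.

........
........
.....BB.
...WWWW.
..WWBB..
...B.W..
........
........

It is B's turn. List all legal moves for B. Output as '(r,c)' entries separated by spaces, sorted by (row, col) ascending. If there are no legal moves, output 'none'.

(2,2): flips 1 -> legal
(2,3): flips 3 -> legal
(2,4): flips 1 -> legal
(2,7): flips 1 -> legal
(3,1): flips 1 -> legal
(3,2): no bracket -> illegal
(3,7): no bracket -> illegal
(4,1): flips 2 -> legal
(4,6): flips 1 -> legal
(4,7): flips 1 -> legal
(5,1): no bracket -> illegal
(5,2): flips 2 -> legal
(5,4): no bracket -> illegal
(5,6): no bracket -> illegal
(6,4): no bracket -> illegal
(6,5): flips 1 -> legal
(6,6): flips 1 -> legal

Answer: (2,2) (2,3) (2,4) (2,7) (3,1) (4,1) (4,6) (4,7) (5,2) (6,5) (6,6)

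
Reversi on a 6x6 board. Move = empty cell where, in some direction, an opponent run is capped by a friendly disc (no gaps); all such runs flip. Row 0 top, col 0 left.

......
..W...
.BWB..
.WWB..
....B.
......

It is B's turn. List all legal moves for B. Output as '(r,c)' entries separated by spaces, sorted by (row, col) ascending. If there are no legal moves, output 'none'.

(0,1): flips 1 -> legal
(0,2): no bracket -> illegal
(0,3): flips 1 -> legal
(1,1): flips 1 -> legal
(1,3): no bracket -> illegal
(2,0): no bracket -> illegal
(3,0): flips 2 -> legal
(4,0): no bracket -> illegal
(4,1): flips 2 -> legal
(4,2): no bracket -> illegal
(4,3): flips 1 -> legal

Answer: (0,1) (0,3) (1,1) (3,0) (4,1) (4,3)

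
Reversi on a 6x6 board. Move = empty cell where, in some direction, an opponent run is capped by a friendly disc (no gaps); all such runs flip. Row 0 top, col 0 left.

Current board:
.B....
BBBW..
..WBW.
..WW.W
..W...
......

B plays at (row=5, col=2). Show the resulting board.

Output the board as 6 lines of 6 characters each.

Place B at (5,2); scan 8 dirs for brackets.
Dir NW: first cell '.' (not opp) -> no flip
Dir N: opp run (4,2) (3,2) (2,2) capped by B -> flip
Dir NE: first cell '.' (not opp) -> no flip
Dir W: first cell '.' (not opp) -> no flip
Dir E: first cell '.' (not opp) -> no flip
Dir SW: edge -> no flip
Dir S: edge -> no flip
Dir SE: edge -> no flip
All flips: (2,2) (3,2) (4,2)

Answer: .B....
BBBW..
..BBW.
..BW.W
..B...
..B...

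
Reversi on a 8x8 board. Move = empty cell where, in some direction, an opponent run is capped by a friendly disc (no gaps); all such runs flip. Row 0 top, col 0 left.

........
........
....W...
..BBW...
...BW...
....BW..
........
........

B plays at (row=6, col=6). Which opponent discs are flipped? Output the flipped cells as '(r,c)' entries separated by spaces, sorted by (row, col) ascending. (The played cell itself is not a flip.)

Dir NW: opp run (5,5) (4,4) capped by B -> flip
Dir N: first cell '.' (not opp) -> no flip
Dir NE: first cell '.' (not opp) -> no flip
Dir W: first cell '.' (not opp) -> no flip
Dir E: first cell '.' (not opp) -> no flip
Dir SW: first cell '.' (not opp) -> no flip
Dir S: first cell '.' (not opp) -> no flip
Dir SE: first cell '.' (not opp) -> no flip

Answer: (4,4) (5,5)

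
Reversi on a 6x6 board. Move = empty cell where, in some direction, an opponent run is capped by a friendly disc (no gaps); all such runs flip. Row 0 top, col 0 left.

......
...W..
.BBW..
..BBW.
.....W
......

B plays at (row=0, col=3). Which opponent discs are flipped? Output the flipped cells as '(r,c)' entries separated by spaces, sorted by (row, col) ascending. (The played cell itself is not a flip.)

Dir NW: edge -> no flip
Dir N: edge -> no flip
Dir NE: edge -> no flip
Dir W: first cell '.' (not opp) -> no flip
Dir E: first cell '.' (not opp) -> no flip
Dir SW: first cell '.' (not opp) -> no flip
Dir S: opp run (1,3) (2,3) capped by B -> flip
Dir SE: first cell '.' (not opp) -> no flip

Answer: (1,3) (2,3)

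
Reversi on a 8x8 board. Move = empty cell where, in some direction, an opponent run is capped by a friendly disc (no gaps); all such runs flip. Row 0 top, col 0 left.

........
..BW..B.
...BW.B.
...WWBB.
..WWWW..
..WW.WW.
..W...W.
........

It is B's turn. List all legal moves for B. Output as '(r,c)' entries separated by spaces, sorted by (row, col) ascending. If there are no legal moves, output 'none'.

Answer: (0,2) (0,3) (1,4) (2,5) (3,2) (5,4) (6,3) (6,5) (6,7) (7,1)

Derivation:
(0,2): flips 2 -> legal
(0,3): flips 1 -> legal
(0,4): no bracket -> illegal
(1,4): flips 1 -> legal
(1,5): no bracket -> illegal
(2,2): no bracket -> illegal
(2,5): flips 1 -> legal
(3,1): no bracket -> illegal
(3,2): flips 2 -> legal
(4,1): no bracket -> illegal
(4,6): no bracket -> illegal
(4,7): no bracket -> illegal
(5,1): no bracket -> illegal
(5,4): flips 1 -> legal
(5,7): no bracket -> illegal
(6,1): no bracket -> illegal
(6,3): flips 3 -> legal
(6,4): no bracket -> illegal
(6,5): flips 2 -> legal
(6,7): flips 3 -> legal
(7,1): flips 3 -> legal
(7,2): no bracket -> illegal
(7,3): no bracket -> illegal
(7,5): no bracket -> illegal
(7,6): no bracket -> illegal
(7,7): no bracket -> illegal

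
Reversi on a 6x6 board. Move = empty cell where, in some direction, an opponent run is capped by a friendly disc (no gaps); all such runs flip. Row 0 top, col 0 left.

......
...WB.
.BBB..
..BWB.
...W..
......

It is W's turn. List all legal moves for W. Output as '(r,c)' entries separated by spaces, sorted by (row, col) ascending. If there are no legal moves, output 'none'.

(0,3): no bracket -> illegal
(0,4): no bracket -> illegal
(0,5): no bracket -> illegal
(1,0): flips 2 -> legal
(1,1): flips 1 -> legal
(1,2): no bracket -> illegal
(1,5): flips 1 -> legal
(2,0): no bracket -> illegal
(2,4): no bracket -> illegal
(2,5): flips 1 -> legal
(3,0): no bracket -> illegal
(3,1): flips 2 -> legal
(3,5): flips 1 -> legal
(4,1): no bracket -> illegal
(4,2): no bracket -> illegal
(4,4): no bracket -> illegal
(4,5): no bracket -> illegal

Answer: (1,0) (1,1) (1,5) (2,5) (3,1) (3,5)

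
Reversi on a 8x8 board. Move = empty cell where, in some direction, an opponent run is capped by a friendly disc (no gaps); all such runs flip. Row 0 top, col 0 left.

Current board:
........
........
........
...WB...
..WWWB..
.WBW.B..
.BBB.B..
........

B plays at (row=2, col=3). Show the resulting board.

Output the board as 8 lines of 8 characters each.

Answer: ........
........
...B....
...BB...
..WBWB..
.WBB.B..
.BBB.B..
........

Derivation:
Place B at (2,3); scan 8 dirs for brackets.
Dir NW: first cell '.' (not opp) -> no flip
Dir N: first cell '.' (not opp) -> no flip
Dir NE: first cell '.' (not opp) -> no flip
Dir W: first cell '.' (not opp) -> no flip
Dir E: first cell '.' (not opp) -> no flip
Dir SW: first cell '.' (not opp) -> no flip
Dir S: opp run (3,3) (4,3) (5,3) capped by B -> flip
Dir SE: first cell 'B' (not opp) -> no flip
All flips: (3,3) (4,3) (5,3)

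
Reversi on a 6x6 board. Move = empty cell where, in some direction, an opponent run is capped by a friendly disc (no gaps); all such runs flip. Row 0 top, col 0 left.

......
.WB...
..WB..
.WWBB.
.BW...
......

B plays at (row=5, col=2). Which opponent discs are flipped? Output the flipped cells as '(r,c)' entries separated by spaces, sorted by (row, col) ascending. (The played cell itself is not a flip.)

Answer: (2,2) (3,2) (4,2)

Derivation:
Dir NW: first cell 'B' (not opp) -> no flip
Dir N: opp run (4,2) (3,2) (2,2) capped by B -> flip
Dir NE: first cell '.' (not opp) -> no flip
Dir W: first cell '.' (not opp) -> no flip
Dir E: first cell '.' (not opp) -> no flip
Dir SW: edge -> no flip
Dir S: edge -> no flip
Dir SE: edge -> no flip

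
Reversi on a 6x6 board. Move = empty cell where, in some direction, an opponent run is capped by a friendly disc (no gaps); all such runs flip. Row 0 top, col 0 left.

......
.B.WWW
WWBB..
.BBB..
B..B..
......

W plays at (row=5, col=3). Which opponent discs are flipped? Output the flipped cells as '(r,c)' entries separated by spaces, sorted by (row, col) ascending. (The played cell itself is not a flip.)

Answer: (2,3) (3,3) (4,3)

Derivation:
Dir NW: first cell '.' (not opp) -> no flip
Dir N: opp run (4,3) (3,3) (2,3) capped by W -> flip
Dir NE: first cell '.' (not opp) -> no flip
Dir W: first cell '.' (not opp) -> no flip
Dir E: first cell '.' (not opp) -> no flip
Dir SW: edge -> no flip
Dir S: edge -> no flip
Dir SE: edge -> no flip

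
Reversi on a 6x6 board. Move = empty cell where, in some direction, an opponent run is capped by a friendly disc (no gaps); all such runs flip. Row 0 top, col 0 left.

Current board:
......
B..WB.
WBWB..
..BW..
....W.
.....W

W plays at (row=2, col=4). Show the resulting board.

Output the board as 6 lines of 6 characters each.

Place W at (2,4); scan 8 dirs for brackets.
Dir NW: first cell 'W' (not opp) -> no flip
Dir N: opp run (1,4), next='.' -> no flip
Dir NE: first cell '.' (not opp) -> no flip
Dir W: opp run (2,3) capped by W -> flip
Dir E: first cell '.' (not opp) -> no flip
Dir SW: first cell 'W' (not opp) -> no flip
Dir S: first cell '.' (not opp) -> no flip
Dir SE: first cell '.' (not opp) -> no flip
All flips: (2,3)

Answer: ......
B..WB.
WBWWW.
..BW..
....W.
.....W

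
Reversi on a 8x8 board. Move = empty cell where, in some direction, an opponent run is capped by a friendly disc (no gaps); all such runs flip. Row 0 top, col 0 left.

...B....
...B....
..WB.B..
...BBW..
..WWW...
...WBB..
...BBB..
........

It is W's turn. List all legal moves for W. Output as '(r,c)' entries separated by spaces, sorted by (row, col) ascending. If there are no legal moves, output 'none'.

Answer: (0,4) (1,5) (1,6) (2,4) (3,2) (5,6) (6,6) (7,3) (7,4) (7,5) (7,6)

Derivation:
(0,2): no bracket -> illegal
(0,4): flips 1 -> legal
(1,2): no bracket -> illegal
(1,4): no bracket -> illegal
(1,5): flips 1 -> legal
(1,6): flips 2 -> legal
(2,4): flips 3 -> legal
(2,6): no bracket -> illegal
(3,2): flips 2 -> legal
(3,6): no bracket -> illegal
(4,5): no bracket -> illegal
(4,6): no bracket -> illegal
(5,2): no bracket -> illegal
(5,6): flips 2 -> legal
(6,2): no bracket -> illegal
(6,6): flips 1 -> legal
(7,2): no bracket -> illegal
(7,3): flips 1 -> legal
(7,4): flips 2 -> legal
(7,5): flips 1 -> legal
(7,6): flips 2 -> legal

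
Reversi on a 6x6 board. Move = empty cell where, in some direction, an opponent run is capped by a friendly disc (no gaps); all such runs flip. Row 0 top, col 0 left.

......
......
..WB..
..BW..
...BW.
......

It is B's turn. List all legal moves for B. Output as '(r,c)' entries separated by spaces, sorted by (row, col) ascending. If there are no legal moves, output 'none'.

(1,1): no bracket -> illegal
(1,2): flips 1 -> legal
(1,3): no bracket -> illegal
(2,1): flips 1 -> legal
(2,4): no bracket -> illegal
(3,1): no bracket -> illegal
(3,4): flips 1 -> legal
(3,5): no bracket -> illegal
(4,2): no bracket -> illegal
(4,5): flips 1 -> legal
(5,3): no bracket -> illegal
(5,4): no bracket -> illegal
(5,5): no bracket -> illegal

Answer: (1,2) (2,1) (3,4) (4,5)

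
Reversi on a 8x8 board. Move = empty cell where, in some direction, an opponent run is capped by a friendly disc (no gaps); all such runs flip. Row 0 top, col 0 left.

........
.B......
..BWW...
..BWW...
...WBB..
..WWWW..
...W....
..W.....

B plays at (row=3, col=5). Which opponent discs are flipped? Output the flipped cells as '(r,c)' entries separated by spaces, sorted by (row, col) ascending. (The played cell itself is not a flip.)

Answer: (3,3) (3,4)

Derivation:
Dir NW: opp run (2,4), next='.' -> no flip
Dir N: first cell '.' (not opp) -> no flip
Dir NE: first cell '.' (not opp) -> no flip
Dir W: opp run (3,4) (3,3) capped by B -> flip
Dir E: first cell '.' (not opp) -> no flip
Dir SW: first cell 'B' (not opp) -> no flip
Dir S: first cell 'B' (not opp) -> no flip
Dir SE: first cell '.' (not opp) -> no flip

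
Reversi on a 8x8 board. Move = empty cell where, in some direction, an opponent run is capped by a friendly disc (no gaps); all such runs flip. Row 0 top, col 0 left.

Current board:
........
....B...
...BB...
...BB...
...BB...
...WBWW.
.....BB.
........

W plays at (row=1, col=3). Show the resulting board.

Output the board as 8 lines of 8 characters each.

Place W at (1,3); scan 8 dirs for brackets.
Dir NW: first cell '.' (not opp) -> no flip
Dir N: first cell '.' (not opp) -> no flip
Dir NE: first cell '.' (not opp) -> no flip
Dir W: first cell '.' (not opp) -> no flip
Dir E: opp run (1,4), next='.' -> no flip
Dir SW: first cell '.' (not opp) -> no flip
Dir S: opp run (2,3) (3,3) (4,3) capped by W -> flip
Dir SE: opp run (2,4), next='.' -> no flip
All flips: (2,3) (3,3) (4,3)

Answer: ........
...WB...
...WB...
...WB...
...WB...
...WBWW.
.....BB.
........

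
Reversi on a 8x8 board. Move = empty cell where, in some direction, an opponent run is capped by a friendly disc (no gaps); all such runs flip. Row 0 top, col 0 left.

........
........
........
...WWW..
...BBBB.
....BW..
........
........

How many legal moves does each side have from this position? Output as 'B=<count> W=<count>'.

Answer: B=9 W=6

Derivation:
-- B to move --
(2,2): flips 1 -> legal
(2,3): flips 2 -> legal
(2,4): flips 2 -> legal
(2,5): flips 2 -> legal
(2,6): flips 1 -> legal
(3,2): no bracket -> illegal
(3,6): no bracket -> illegal
(4,2): no bracket -> illegal
(5,6): flips 1 -> legal
(6,4): flips 1 -> legal
(6,5): flips 1 -> legal
(6,6): flips 1 -> legal
B mobility = 9
-- W to move --
(3,2): no bracket -> illegal
(3,6): no bracket -> illegal
(3,7): flips 1 -> legal
(4,2): no bracket -> illegal
(4,7): no bracket -> illegal
(5,2): flips 1 -> legal
(5,3): flips 3 -> legal
(5,6): flips 1 -> legal
(5,7): flips 1 -> legal
(6,3): no bracket -> illegal
(6,4): flips 2 -> legal
(6,5): no bracket -> illegal
W mobility = 6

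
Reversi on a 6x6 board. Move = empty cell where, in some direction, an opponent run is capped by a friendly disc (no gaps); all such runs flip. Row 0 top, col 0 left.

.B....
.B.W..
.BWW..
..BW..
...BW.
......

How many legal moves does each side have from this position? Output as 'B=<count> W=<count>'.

-- B to move --
(0,2): no bracket -> illegal
(0,3): flips 3 -> legal
(0,4): no bracket -> illegal
(1,2): flips 1 -> legal
(1,4): flips 1 -> legal
(2,4): flips 2 -> legal
(3,1): no bracket -> illegal
(3,4): flips 1 -> legal
(3,5): no bracket -> illegal
(4,2): no bracket -> illegal
(4,5): flips 1 -> legal
(5,3): no bracket -> illegal
(5,4): no bracket -> illegal
(5,5): flips 3 -> legal
B mobility = 7
-- W to move --
(0,0): flips 1 -> legal
(0,2): no bracket -> illegal
(1,0): no bracket -> illegal
(1,2): no bracket -> illegal
(2,0): flips 1 -> legal
(3,0): no bracket -> illegal
(3,1): flips 1 -> legal
(3,4): no bracket -> illegal
(4,1): flips 1 -> legal
(4,2): flips 2 -> legal
(5,2): no bracket -> illegal
(5,3): flips 1 -> legal
(5,4): no bracket -> illegal
W mobility = 6

Answer: B=7 W=6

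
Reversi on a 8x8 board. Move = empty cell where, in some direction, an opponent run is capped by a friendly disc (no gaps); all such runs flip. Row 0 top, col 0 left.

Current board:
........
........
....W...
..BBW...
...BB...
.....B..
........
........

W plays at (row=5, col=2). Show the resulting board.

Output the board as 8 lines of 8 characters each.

Place W at (5,2); scan 8 dirs for brackets.
Dir NW: first cell '.' (not opp) -> no flip
Dir N: first cell '.' (not opp) -> no flip
Dir NE: opp run (4,3) capped by W -> flip
Dir W: first cell '.' (not opp) -> no flip
Dir E: first cell '.' (not opp) -> no flip
Dir SW: first cell '.' (not opp) -> no flip
Dir S: first cell '.' (not opp) -> no flip
Dir SE: first cell '.' (not opp) -> no flip
All flips: (4,3)

Answer: ........
........
....W...
..BBW...
...WB...
..W..B..
........
........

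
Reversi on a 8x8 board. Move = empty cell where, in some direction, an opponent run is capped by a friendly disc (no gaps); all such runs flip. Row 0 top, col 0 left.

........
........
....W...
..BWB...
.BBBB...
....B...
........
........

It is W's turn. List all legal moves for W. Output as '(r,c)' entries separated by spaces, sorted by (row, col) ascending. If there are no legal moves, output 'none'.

Answer: (3,1) (3,5) (5,1) (5,3) (5,5) (6,4)

Derivation:
(2,1): no bracket -> illegal
(2,2): no bracket -> illegal
(2,3): no bracket -> illegal
(2,5): no bracket -> illegal
(3,0): no bracket -> illegal
(3,1): flips 1 -> legal
(3,5): flips 1 -> legal
(4,0): no bracket -> illegal
(4,5): no bracket -> illegal
(5,0): no bracket -> illegal
(5,1): flips 1 -> legal
(5,2): no bracket -> illegal
(5,3): flips 1 -> legal
(5,5): flips 1 -> legal
(6,3): no bracket -> illegal
(6,4): flips 3 -> legal
(6,5): no bracket -> illegal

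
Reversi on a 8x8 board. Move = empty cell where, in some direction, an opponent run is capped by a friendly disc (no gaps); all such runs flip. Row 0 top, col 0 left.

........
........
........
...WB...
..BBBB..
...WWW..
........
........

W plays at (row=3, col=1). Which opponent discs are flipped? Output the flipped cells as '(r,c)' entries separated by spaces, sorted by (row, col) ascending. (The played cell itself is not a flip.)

Dir NW: first cell '.' (not opp) -> no flip
Dir N: first cell '.' (not opp) -> no flip
Dir NE: first cell '.' (not opp) -> no flip
Dir W: first cell '.' (not opp) -> no flip
Dir E: first cell '.' (not opp) -> no flip
Dir SW: first cell '.' (not opp) -> no flip
Dir S: first cell '.' (not opp) -> no flip
Dir SE: opp run (4,2) capped by W -> flip

Answer: (4,2)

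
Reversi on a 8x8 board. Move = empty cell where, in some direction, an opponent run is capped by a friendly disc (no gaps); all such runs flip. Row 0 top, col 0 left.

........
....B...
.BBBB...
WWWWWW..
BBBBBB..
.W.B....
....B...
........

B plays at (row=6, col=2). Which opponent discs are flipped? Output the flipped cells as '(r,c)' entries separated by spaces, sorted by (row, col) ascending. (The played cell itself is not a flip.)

Dir NW: opp run (5,1) capped by B -> flip
Dir N: first cell '.' (not opp) -> no flip
Dir NE: first cell 'B' (not opp) -> no flip
Dir W: first cell '.' (not opp) -> no flip
Dir E: first cell '.' (not opp) -> no flip
Dir SW: first cell '.' (not opp) -> no flip
Dir S: first cell '.' (not opp) -> no flip
Dir SE: first cell '.' (not opp) -> no flip

Answer: (5,1)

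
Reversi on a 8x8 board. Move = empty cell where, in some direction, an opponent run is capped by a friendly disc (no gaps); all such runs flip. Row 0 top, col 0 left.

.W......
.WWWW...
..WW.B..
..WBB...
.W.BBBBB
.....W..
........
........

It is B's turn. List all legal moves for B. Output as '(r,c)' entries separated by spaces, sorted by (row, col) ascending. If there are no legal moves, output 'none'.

Answer: (0,0) (0,3) (2,1) (3,1) (6,4) (6,5) (6,6)

Derivation:
(0,0): flips 2 -> legal
(0,2): no bracket -> illegal
(0,3): flips 3 -> legal
(0,4): no bracket -> illegal
(0,5): no bracket -> illegal
(1,0): no bracket -> illegal
(1,5): no bracket -> illegal
(2,0): no bracket -> illegal
(2,1): flips 1 -> legal
(2,4): no bracket -> illegal
(3,0): no bracket -> illegal
(3,1): flips 1 -> legal
(4,0): no bracket -> illegal
(4,2): no bracket -> illegal
(5,0): no bracket -> illegal
(5,1): no bracket -> illegal
(5,2): no bracket -> illegal
(5,4): no bracket -> illegal
(5,6): no bracket -> illegal
(6,4): flips 1 -> legal
(6,5): flips 1 -> legal
(6,6): flips 1 -> legal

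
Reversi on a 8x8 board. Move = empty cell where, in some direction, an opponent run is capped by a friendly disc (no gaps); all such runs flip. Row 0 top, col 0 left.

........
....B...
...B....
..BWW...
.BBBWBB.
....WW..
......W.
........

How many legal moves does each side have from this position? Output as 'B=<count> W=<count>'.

Answer: B=6 W=13

Derivation:
-- B to move --
(2,2): no bracket -> illegal
(2,4): flips 1 -> legal
(2,5): flips 1 -> legal
(3,5): flips 2 -> legal
(5,3): no bracket -> illegal
(5,6): no bracket -> illegal
(5,7): no bracket -> illegal
(6,3): flips 1 -> legal
(6,4): flips 1 -> legal
(6,5): flips 2 -> legal
(6,7): no bracket -> illegal
(7,5): no bracket -> illegal
(7,6): no bracket -> illegal
(7,7): no bracket -> illegal
B mobility = 6
-- W to move --
(0,3): no bracket -> illegal
(0,4): no bracket -> illegal
(0,5): no bracket -> illegal
(1,2): flips 1 -> legal
(1,3): flips 1 -> legal
(1,5): no bracket -> illegal
(2,1): flips 2 -> legal
(2,2): no bracket -> illegal
(2,4): no bracket -> illegal
(2,5): no bracket -> illegal
(3,0): no bracket -> illegal
(3,1): flips 1 -> legal
(3,5): flips 1 -> legal
(3,6): flips 1 -> legal
(3,7): flips 1 -> legal
(4,0): flips 3 -> legal
(4,7): flips 2 -> legal
(5,0): no bracket -> illegal
(5,1): flips 1 -> legal
(5,2): flips 1 -> legal
(5,3): flips 1 -> legal
(5,6): flips 1 -> legal
(5,7): no bracket -> illegal
W mobility = 13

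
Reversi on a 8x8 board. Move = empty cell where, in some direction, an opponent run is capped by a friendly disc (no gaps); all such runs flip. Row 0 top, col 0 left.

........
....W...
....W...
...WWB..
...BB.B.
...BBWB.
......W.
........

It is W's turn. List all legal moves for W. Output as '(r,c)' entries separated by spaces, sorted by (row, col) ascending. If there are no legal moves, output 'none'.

(2,5): no bracket -> illegal
(2,6): no bracket -> illegal
(3,2): no bracket -> illegal
(3,6): flips 3 -> legal
(3,7): flips 1 -> legal
(4,2): no bracket -> illegal
(4,5): no bracket -> illegal
(4,7): no bracket -> illegal
(5,2): flips 3 -> legal
(5,7): flips 3 -> legal
(6,2): no bracket -> illegal
(6,3): flips 2 -> legal
(6,4): flips 2 -> legal
(6,5): no bracket -> illegal
(6,7): no bracket -> illegal

Answer: (3,6) (3,7) (5,2) (5,7) (6,3) (6,4)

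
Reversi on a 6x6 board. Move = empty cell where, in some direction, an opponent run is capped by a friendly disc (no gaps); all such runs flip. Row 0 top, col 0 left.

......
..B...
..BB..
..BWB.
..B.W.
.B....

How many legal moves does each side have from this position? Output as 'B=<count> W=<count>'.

Answer: B=4 W=5

Derivation:
-- B to move --
(2,4): flips 1 -> legal
(3,5): no bracket -> illegal
(4,3): flips 1 -> legal
(4,5): no bracket -> illegal
(5,3): no bracket -> illegal
(5,4): flips 1 -> legal
(5,5): flips 2 -> legal
B mobility = 4
-- W to move --
(0,1): no bracket -> illegal
(0,2): no bracket -> illegal
(0,3): no bracket -> illegal
(1,1): flips 1 -> legal
(1,3): flips 1 -> legal
(1,4): no bracket -> illegal
(2,1): no bracket -> illegal
(2,4): flips 1 -> legal
(2,5): no bracket -> illegal
(3,1): flips 1 -> legal
(3,5): flips 1 -> legal
(4,0): no bracket -> illegal
(4,1): no bracket -> illegal
(4,3): no bracket -> illegal
(4,5): no bracket -> illegal
(5,0): no bracket -> illegal
(5,2): no bracket -> illegal
(5,3): no bracket -> illegal
W mobility = 5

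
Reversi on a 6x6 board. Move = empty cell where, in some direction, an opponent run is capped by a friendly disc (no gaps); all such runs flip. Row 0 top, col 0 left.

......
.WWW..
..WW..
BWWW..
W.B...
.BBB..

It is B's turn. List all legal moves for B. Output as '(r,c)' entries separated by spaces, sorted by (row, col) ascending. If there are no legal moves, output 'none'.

Answer: (0,2) (2,0) (2,4) (3,4) (5,0)

Derivation:
(0,0): no bracket -> illegal
(0,1): no bracket -> illegal
(0,2): flips 3 -> legal
(0,3): no bracket -> illegal
(0,4): no bracket -> illegal
(1,0): no bracket -> illegal
(1,4): no bracket -> illegal
(2,0): flips 1 -> legal
(2,1): no bracket -> illegal
(2,4): flips 1 -> legal
(3,4): flips 3 -> legal
(4,1): no bracket -> illegal
(4,3): no bracket -> illegal
(4,4): no bracket -> illegal
(5,0): flips 1 -> legal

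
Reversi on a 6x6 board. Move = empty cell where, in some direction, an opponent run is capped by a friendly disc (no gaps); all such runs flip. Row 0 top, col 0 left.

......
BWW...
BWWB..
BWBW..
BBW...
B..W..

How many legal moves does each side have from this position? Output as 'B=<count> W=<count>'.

-- B to move --
(0,0): no bracket -> illegal
(0,1): flips 4 -> legal
(0,2): flips 3 -> legal
(0,3): flips 2 -> legal
(1,3): flips 4 -> legal
(2,4): no bracket -> illegal
(3,4): flips 1 -> legal
(4,3): flips 2 -> legal
(4,4): no bracket -> illegal
(5,1): no bracket -> illegal
(5,2): flips 1 -> legal
(5,4): no bracket -> illegal
B mobility = 7
-- W to move --
(0,0): no bracket -> illegal
(0,1): no bracket -> illegal
(1,3): flips 1 -> legal
(1,4): no bracket -> illegal
(2,4): flips 1 -> legal
(3,4): flips 1 -> legal
(4,3): flips 1 -> legal
(5,1): flips 1 -> legal
(5,2): no bracket -> illegal
W mobility = 5

Answer: B=7 W=5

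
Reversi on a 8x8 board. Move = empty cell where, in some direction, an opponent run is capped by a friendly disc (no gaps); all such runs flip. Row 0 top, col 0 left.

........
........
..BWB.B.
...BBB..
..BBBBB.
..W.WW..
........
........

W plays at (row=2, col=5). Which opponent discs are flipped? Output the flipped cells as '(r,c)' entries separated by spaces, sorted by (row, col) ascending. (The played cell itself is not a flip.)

Answer: (2,4) (3,4) (3,5) (4,3) (4,5)

Derivation:
Dir NW: first cell '.' (not opp) -> no flip
Dir N: first cell '.' (not opp) -> no flip
Dir NE: first cell '.' (not opp) -> no flip
Dir W: opp run (2,4) capped by W -> flip
Dir E: opp run (2,6), next='.' -> no flip
Dir SW: opp run (3,4) (4,3) capped by W -> flip
Dir S: opp run (3,5) (4,5) capped by W -> flip
Dir SE: first cell '.' (not opp) -> no flip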